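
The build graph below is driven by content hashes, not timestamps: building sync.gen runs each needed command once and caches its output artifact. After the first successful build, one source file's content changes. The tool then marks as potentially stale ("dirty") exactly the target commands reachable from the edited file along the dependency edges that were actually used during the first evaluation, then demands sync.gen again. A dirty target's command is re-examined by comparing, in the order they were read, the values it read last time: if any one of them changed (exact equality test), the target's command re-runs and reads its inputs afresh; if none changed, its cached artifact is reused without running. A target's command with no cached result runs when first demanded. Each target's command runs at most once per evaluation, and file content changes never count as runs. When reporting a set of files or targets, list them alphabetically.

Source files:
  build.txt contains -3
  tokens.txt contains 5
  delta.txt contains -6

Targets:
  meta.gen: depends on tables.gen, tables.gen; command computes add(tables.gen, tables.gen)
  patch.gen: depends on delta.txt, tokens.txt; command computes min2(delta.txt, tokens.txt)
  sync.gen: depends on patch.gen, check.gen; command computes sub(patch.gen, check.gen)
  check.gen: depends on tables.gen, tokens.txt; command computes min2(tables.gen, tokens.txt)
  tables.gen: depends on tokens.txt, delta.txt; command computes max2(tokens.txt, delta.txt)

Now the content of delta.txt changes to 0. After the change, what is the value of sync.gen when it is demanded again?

Initial pass — values computed on the first demand:
  patch.gen = min2(-6, 5) = -6
  tables.gen = max2(5, -6) = 5
  check.gen = min2(5, 5) = 5
  sync.gen = sub(-6, 5) = -11

Second demand — change propagation:
  patch.gen: re-runs because delta.txt -6->0; new result 0.
  tables.gen: re-runs because delta.txt -6->0; new result 5 (unchanged).
  check.gen: re-examined; everything it read last time is the same (tables.gen unchanged, tokens.txt unchanged) — cache 5 kept, no run.
  sync.gen: re-runs because patch.gen -6->0; new result -5.

The important point: at check.gen every value read last time is unchanged, so the dirty flag clears without a run.

sync.gen now evaluates to -5.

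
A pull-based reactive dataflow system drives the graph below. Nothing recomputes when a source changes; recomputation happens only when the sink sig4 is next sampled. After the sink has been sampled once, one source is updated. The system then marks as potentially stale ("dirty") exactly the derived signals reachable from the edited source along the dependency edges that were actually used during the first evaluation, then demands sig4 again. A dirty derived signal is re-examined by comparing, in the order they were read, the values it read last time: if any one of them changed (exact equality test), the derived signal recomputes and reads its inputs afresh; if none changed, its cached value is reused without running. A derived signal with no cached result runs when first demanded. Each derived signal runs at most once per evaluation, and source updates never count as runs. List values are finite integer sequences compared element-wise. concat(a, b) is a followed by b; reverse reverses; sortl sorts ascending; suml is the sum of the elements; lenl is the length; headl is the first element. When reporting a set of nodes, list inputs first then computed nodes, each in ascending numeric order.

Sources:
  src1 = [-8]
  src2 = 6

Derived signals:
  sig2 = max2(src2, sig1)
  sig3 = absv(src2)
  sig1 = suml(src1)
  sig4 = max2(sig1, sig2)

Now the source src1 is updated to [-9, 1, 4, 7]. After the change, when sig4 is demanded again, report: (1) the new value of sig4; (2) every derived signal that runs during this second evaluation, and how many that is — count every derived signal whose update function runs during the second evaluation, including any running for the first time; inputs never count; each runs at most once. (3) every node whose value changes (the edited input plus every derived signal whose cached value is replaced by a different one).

First evaluation (everything demanded from the output):
  sig1 = suml([-8]) = -8
  sig2 = max2(6, -8) = 6
  sig4 = max2(-8, 6) = 6

Propagation after the edit:
  sig1: runs — src1 [-8]->[-9, 1, 4, 7]; result 3.
  sig2: runs — sig1 -8->3; result 6 (same value as before).
  sig4: runs — sig1 -8->3; result 6 (same value as before).

New value of sig4: 6.
Derived signals that run: sig1, sig2, sig4 — 3 in total.
Values that change: src1, sig1.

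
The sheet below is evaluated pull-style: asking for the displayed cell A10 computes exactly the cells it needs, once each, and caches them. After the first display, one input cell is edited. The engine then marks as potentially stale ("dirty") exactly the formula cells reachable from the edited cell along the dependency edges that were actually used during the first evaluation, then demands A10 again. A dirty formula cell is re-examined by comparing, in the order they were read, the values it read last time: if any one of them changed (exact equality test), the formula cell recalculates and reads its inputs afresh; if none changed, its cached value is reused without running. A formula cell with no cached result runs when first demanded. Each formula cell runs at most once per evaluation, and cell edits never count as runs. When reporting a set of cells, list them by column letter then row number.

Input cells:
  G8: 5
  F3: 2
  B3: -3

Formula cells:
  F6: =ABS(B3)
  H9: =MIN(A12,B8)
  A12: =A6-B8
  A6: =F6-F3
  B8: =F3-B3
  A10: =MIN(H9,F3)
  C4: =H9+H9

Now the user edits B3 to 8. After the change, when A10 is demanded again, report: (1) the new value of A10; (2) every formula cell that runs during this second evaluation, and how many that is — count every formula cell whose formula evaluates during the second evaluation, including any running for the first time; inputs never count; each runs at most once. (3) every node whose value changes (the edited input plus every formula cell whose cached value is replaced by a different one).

First demand of the output computes:
  B8 = 2 - -3 = 5
  F6 = ABS(-3) = 3
  A6 = 3 - 2 = 1
  A12 = 1 - 5 = -4
  H9 = MIN(-4, 5) = -4
  A10 = MIN(-4, 2) = -4

After the edit, cleaning proceeds:
  B8: a read changed (B3 -3->8) — executes, giving -6.
  F6: a read changed (B3 -3->8) — executes, giving 8.
  A6: a read changed (F6 3->8) — executes, giving 6.
  A12: a read changed (A6 1->6; B8 5->-6) — executes, giving 12.
  H9: a read changed (A12 -4->12; B8 5->-6) — executes, giving -6.
  A10: a read changed (H9 -4->-6) — executes, giving -6.

Demanding A10 again yields -6.
6 formula cells run: A6, A10, A12, B8, F6, H9.
The nodes whose values change: A6, A10, A12, B3, B8, F6, H9.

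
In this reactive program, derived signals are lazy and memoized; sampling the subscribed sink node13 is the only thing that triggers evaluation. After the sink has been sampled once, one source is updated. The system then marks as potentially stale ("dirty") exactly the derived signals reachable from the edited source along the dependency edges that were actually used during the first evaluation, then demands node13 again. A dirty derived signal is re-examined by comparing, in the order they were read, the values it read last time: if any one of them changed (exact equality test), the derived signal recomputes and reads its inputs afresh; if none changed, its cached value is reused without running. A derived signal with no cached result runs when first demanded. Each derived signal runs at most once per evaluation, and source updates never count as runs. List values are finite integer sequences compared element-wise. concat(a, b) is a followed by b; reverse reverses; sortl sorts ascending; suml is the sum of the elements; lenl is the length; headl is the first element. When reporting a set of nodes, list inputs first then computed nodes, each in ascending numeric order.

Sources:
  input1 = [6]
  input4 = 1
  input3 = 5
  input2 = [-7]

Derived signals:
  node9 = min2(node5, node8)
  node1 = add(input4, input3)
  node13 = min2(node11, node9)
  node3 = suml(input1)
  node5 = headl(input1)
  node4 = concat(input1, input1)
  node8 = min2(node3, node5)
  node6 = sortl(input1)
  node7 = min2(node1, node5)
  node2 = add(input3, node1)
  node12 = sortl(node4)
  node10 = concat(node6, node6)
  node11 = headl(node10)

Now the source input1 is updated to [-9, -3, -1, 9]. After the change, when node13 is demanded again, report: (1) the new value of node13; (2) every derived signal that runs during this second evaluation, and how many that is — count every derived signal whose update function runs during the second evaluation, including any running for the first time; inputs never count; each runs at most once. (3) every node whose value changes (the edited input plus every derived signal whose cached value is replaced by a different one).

Demanding node13 again yields -9.
8 derived signals run: node3, node5, node6, node8, node9, node10, node11, node13.
The nodes whose values change: input1, node3, node5, node6, node8, node9, node10, node11, node13.

First demand of the output computes:
  node3 = suml([6]) = 6
  node5 = headl([6]) = 6
  node6 = sortl([6]) = [6]
  node8 = min2(6, 6) = 6
  node9 = min2(6, 6) = 6
  node10 = concat([6], [6]) = [6, 6]
  node11 = headl([6, 6]) = 6
  node13 = min2(6, 6) = 6

After the edit, cleaning proceeds:
  node3: a read changed (input1 [6]->[-9, -3, -1, 9]) — executes, giving -4.
  node5: a read changed (input1 [6]->[-9, -3, -1, 9]) — executes, giving -9.
  node6: a read changed (input1 [6]->[-9, -3, -1, 9]) — executes, giving [-9, -3, -1, 9].
  node8: a read changed (node3 6->-4; node5 6->-9) — executes, giving -9.
  node9: a read changed (node5 6->-9; node8 6->-9) — executes, giving -9.
  node10: a read changed (node6 [6]->[-9, -3, -1, 9]; node6 [6]->[-9, -3, -1, 9]) — executes, giving [-9, -3, -1, 9, -9, -3, -1, 9].
  node11: a read changed (node10 [6, 6]->[-9, -3, -1, 9, -9, -3, -1, 9]) — executes, giving -9.
  node13: a read changed (node11 6->-9; node9 6->-9) — executes, giving -9.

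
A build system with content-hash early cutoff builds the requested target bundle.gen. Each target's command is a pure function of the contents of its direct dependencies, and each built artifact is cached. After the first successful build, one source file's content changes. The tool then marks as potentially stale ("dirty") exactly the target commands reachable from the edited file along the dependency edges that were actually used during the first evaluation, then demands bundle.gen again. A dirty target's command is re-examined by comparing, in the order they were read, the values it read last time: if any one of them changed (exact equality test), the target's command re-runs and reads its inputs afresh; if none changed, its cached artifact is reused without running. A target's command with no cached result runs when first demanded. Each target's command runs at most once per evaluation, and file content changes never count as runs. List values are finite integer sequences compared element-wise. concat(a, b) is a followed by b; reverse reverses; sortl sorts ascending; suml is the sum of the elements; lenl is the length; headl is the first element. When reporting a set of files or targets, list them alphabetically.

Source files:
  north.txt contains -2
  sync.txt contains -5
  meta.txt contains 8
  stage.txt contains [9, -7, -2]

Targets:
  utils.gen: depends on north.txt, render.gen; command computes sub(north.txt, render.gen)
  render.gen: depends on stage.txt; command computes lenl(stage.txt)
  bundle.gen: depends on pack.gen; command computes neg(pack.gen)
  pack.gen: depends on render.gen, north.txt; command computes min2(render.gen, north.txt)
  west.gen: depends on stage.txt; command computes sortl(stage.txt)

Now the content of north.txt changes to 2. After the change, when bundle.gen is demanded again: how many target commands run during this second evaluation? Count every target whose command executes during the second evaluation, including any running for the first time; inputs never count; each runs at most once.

First evaluation (everything demanded from the output):
  render.gen = lenl([9, -7, -2]) = 3
  pack.gen = min2(3, -2) = -2
  bundle.gen = neg(-2) = 2

Propagation after the edit:
  pack.gen: runs — north.txt -2->2; result 2.
  bundle.gen: runs — pack.gen -2->2; result -2.

Target commands that run: bundle.gen, pack.gen — 2 in total.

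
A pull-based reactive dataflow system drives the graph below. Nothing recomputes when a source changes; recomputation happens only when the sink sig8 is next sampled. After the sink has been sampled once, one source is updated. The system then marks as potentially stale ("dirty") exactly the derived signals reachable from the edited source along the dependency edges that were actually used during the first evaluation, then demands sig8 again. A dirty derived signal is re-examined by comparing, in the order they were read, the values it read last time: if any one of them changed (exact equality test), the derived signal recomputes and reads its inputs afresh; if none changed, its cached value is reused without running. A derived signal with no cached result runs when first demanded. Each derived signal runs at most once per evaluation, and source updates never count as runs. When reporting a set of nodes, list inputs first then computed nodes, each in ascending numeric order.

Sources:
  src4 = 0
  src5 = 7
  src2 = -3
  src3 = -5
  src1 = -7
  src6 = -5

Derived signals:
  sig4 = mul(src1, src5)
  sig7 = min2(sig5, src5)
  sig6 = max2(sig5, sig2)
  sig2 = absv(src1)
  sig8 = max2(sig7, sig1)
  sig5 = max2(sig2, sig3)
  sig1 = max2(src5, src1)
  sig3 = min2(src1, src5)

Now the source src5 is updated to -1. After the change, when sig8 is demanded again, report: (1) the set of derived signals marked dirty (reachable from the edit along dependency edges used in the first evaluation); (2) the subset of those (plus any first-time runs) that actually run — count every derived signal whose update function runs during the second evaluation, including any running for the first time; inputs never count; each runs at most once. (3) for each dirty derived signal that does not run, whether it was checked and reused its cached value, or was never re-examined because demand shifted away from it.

First evaluation (everything demanded from the output):
  sig1 = max2(7, -7) = 7
  sig2 = absv(-7) = 7
  sig3 = min2(-7, 7) = -7
  sig5 = max2(7, -7) = 7
  sig7 = min2(7, 7) = 7
  sig8 = max2(7, 7) = 7

Propagation after the edit:
  sig1: runs — src5 7->-1; result -1.
  sig3: runs — src5 7->-1; result -7 (same value as before).
  sig5: checked — values it read are unchanged (sig2 unchanged, sig3 unchanged); reused cached 7 without running.
  sig7: runs — src5 7->-1; result -1.
  sig8: runs — sig7 7->-1; sig1 7->-1; result -1.

Key observation: the cutoff stops propagation at sig5 — its inputs' values are unchanged, so it reuses its cache.

Marked dirty: sig1, sig3, sig5, sig7, sig8.
Derived signals that run: sig1, sig3, sig7, sig8 — 4 in total.
Checked but reused from cache: sig5.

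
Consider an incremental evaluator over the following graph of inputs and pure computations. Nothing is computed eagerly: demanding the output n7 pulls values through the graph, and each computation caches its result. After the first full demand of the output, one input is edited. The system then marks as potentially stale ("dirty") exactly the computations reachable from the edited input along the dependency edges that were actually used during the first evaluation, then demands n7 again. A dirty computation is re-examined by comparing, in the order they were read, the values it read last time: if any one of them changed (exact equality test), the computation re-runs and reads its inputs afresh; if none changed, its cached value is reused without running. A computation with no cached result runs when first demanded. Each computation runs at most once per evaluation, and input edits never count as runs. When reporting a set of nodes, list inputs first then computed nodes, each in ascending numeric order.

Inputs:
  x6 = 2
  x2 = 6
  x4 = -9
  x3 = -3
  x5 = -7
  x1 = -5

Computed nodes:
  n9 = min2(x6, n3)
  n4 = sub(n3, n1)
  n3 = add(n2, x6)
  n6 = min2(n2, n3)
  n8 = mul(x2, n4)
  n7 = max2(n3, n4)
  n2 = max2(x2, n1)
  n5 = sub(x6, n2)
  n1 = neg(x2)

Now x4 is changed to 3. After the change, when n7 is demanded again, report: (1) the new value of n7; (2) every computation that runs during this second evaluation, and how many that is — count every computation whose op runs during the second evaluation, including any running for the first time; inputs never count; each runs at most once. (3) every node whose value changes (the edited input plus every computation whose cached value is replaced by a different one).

n7 now evaluates to 14.
Run set: none (0 run).
Changed values: x4.
The important point: nothing the output needs ever reads x4, so the edit is invisible to it.

Initial pass — values computed on the first demand:
  n1 = neg(6) = -6
  n2 = max2(6, -6) = 6
  n3 = add(6, 2) = 8
  n4 = sub(8, -6) = 14
  n7 = max2(8, 14) = 14

Second demand — change propagation:
  no demanded computation ever read x4, so the edit dirties nothing and nothing runs.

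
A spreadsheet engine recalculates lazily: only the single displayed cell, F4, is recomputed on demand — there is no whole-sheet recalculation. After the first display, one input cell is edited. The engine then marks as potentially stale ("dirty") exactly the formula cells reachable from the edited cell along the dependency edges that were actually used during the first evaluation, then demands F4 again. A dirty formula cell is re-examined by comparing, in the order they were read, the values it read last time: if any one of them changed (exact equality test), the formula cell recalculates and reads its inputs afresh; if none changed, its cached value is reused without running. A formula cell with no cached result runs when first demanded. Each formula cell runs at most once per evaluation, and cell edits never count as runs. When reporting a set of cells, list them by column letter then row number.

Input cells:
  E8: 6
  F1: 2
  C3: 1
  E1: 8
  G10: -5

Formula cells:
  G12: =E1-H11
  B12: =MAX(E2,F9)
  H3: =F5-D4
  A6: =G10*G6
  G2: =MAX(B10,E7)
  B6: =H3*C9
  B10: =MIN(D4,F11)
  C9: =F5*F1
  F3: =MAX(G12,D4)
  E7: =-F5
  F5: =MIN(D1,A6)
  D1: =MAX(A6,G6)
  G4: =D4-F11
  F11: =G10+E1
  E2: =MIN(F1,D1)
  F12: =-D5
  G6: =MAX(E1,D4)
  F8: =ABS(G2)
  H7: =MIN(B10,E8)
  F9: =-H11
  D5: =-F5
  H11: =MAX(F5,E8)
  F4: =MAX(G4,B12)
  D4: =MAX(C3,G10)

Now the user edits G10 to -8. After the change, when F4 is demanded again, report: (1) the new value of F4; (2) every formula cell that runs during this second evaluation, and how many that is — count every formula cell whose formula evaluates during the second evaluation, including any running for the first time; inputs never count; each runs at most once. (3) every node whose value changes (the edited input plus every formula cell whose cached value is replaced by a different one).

New value of F4: 2.
Formula cells that run: A6, D1, D4, F4, F5, F11, G4, H11 — 8 in total.
Values that change: A6, F5, F11, G4, G10.
Key observation: the cutoff stops propagation at G6 — its inputs' values are unchanged, so it reuses its cache.

First evaluation (everything demanded from the output):
  D4 = MAX(1, -5) = 1
  F11 = -5 + 8 = 3
  G4 = 1 - 3 = -2
  G6 = MAX(8, 1) = 8
  A6 = -5 * 8 = -40
  D1 = MAX(-40, 8) = 8
  E2 = MIN(2, 8) = 2
  F5 = MIN(8, -40) = -40
  H11 = MAX(-40, 6) = 6
  F9 = -(6) = -6
  B12 = MAX(2, -6) = 2
  F4 = MAX(-2, 2) = 2

Propagation after the edit:
  D4: runs — G10 -5->-8; result 1 (same value as before).
  F11: runs — G10 -5->-8; result 0.
  G4: runs — F11 3->0; result 1.
  G6: checked — values it read are unchanged (E1 unchanged, D4 unchanged); reused cached 8 without running.
  A6: runs — G10 -5->-8; result -64.
  D1: runs — A6 -40->-64; result 8 (same value as before).
  E2: checked — values it read are unchanged (F1 unchanged, D1 unchanged); reused cached 2 without running.
  F5: runs — A6 -40->-64; result -64.
  H11: runs — F5 -40->-64; result 6 (same value as before).
  F9: checked — values it read are unchanged (H11 unchanged); reused cached -6 without running.
  B12: checked — values it read are unchanged (E2 unchanged, F9 unchanged); reused cached 2 without running.
  F4: runs — G4 -2->1; result 2 (same value as before).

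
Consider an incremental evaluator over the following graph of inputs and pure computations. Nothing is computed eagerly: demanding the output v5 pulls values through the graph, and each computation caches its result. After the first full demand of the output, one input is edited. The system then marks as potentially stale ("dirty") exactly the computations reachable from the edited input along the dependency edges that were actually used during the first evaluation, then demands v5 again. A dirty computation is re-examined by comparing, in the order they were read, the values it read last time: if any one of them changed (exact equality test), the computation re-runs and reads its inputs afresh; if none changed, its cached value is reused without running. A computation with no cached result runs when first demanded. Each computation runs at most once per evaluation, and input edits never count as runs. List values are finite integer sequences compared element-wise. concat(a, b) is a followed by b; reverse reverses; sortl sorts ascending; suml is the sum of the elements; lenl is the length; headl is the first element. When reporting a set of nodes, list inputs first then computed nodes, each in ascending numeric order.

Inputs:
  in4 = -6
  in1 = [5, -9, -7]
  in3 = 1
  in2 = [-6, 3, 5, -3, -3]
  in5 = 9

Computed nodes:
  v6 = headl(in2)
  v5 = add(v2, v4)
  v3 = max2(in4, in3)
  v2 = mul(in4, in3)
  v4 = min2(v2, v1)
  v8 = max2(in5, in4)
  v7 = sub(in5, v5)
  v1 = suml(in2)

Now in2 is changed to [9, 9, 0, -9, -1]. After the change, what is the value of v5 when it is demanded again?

Initial pass — values computed on the first demand:
  v1 = suml([-6, 3, 5, -3, -3]) = -4
  v2 = mul(-6, 1) = -6
  v4 = min2(-6, -4) = -6
  v5 = add(-6, -6) = -12

Second demand — change propagation:
  v1: re-runs because in2 [-6, 3, 5, -3, -3]->[9, 9, 0, -9, -1]; new result 8.
  v4: re-runs because v1 -4->8; new result -6 (unchanged).
  v5: re-examined; everything it read last time is the same (v2 unchanged, v4 unchanged) — cache -12 kept, no run.

The important point: v4 recomputes to an identical value, and the output ends up unchanged.

v5 now evaluates to -12.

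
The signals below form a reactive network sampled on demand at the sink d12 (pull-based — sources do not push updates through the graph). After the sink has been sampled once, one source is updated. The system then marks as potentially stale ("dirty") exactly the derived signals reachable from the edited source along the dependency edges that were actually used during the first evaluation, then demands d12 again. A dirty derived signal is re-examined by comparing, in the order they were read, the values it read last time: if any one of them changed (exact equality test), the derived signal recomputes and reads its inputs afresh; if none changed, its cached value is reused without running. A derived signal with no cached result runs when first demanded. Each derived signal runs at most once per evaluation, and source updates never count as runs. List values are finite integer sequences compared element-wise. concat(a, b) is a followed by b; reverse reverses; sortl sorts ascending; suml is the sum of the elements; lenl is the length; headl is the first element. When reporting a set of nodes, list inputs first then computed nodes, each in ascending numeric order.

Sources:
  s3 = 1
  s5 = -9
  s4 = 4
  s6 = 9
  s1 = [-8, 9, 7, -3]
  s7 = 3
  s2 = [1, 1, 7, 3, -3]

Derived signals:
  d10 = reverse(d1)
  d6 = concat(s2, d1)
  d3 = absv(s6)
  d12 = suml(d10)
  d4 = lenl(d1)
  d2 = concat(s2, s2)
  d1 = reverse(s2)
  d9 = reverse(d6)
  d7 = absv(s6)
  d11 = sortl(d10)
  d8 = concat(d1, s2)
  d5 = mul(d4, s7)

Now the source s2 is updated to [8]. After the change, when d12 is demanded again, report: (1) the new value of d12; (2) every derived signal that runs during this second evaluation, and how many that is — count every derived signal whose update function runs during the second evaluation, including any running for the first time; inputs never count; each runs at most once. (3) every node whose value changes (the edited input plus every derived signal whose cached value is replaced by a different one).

d12 now evaluates to 8.
Run set: d1, d10, d12 (3 run).
Changed values: s2, d1, d10, d12.

Initial pass — values computed on the first demand:
  d1 = reverse([1, 1, 7, 3, -3]) = [-3, 3, 7, 1, 1]
  d10 = reverse([-3, 3, 7, 1, 1]) = [1, 1, 7, 3, -3]
  d12 = suml([1, 1, 7, 3, -3]) = 9

Second demand — change propagation:
  d1: re-runs because s2 [1, 1, 7, 3, -3]->[8]; new result [8].
  d10: re-runs because d1 [-3, 3, 7, 1, 1]->[8]; new result [8].
  d12: re-runs because d10 [1, 1, 7, 3, -3]->[8]; new result 8.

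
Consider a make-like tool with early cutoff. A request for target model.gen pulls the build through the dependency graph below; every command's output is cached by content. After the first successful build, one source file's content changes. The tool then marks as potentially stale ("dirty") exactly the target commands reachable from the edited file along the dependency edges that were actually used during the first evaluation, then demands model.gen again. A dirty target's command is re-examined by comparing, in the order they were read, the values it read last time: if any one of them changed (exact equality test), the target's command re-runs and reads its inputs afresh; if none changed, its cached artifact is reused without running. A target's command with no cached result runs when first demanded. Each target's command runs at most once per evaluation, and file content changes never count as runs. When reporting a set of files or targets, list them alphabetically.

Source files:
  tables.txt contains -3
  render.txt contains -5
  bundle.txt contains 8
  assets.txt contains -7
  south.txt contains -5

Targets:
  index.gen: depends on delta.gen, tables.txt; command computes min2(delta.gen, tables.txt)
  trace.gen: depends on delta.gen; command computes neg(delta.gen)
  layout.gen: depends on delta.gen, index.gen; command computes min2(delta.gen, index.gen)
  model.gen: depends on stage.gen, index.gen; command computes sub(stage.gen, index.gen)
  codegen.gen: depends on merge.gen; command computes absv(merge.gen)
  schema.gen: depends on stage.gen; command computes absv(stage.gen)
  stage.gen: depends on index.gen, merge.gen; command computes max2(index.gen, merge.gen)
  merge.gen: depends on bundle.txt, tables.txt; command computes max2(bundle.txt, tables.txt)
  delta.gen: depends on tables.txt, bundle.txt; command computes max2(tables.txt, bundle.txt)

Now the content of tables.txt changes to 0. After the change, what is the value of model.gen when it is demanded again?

Demanding model.gen again yields 8.

First demand of the output computes:
  delta.gen = max2(-3, 8) = 8
  index.gen = min2(8, -3) = -3
  merge.gen = max2(8, -3) = 8
  stage.gen = max2(-3, 8) = 8
  model.gen = sub(8, -3) = 11

After the edit, cleaning proceeds:
  delta.gen: a read changed (tables.txt -3->0) — executes, giving 8 — identical to its old value.
  index.gen: a read changed (tables.txt -3->0) — executes, giving 0.
  merge.gen: a read changed (tables.txt -3->0) — executes, giving 8 — identical to its old value.
  stage.gen: a read changed (index.gen -3->0) — executes, giving 8 — identical to its old value.
  model.gen: a read changed (index.gen -3->0) — executes, giving 8.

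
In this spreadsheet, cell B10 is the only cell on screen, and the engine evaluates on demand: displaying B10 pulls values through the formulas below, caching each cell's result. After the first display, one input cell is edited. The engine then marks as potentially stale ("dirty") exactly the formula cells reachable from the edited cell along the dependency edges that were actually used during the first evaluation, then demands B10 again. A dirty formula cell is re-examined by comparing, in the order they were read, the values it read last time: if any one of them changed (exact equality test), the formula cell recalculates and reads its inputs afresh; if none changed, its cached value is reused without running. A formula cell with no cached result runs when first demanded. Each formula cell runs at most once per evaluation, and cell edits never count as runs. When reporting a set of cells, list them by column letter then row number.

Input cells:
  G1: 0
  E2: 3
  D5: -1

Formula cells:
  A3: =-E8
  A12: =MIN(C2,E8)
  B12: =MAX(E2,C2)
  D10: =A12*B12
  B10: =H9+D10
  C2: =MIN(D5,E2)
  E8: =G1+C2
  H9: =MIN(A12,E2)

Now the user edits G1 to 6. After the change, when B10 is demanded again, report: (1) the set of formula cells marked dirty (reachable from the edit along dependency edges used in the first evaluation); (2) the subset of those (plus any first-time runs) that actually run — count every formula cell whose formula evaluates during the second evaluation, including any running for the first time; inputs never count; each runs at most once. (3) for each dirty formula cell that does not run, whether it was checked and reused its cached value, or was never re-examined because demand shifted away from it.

Dirty set: A12, B10, D10, E8, H9.
Run set: A12, E8 (2 run).
Re-examined without running (cache reused): B10, D10, H9.
The important point: A12 recomputes to an identical value, and the output ends up unchanged.

Initial pass — values computed on the first demand:
  C2 = MIN(-1, 3) = -1
  B12 = MAX(3, -1) = 3
  E8 = 0 + -1 = -1
  A12 = MIN(-1, -1) = -1
  D10 = -1 * 3 = -3
  H9 = MIN(-1, 3) = -1
  B10 = -1 + -3 = -4

Second demand — change propagation:
  E8: re-runs because G1 0->6; new result 5.
  A12: re-runs because E8 -1->5; new result -1 (unchanged).
  D10: re-examined; everything it read last time is the same (A12 unchanged, B12 unchanged) — cache -3 kept, no run.
  H9: re-examined; everything it read last time is the same (A12 unchanged, E2 unchanged) — cache -1 kept, no run.
  B10: re-examined; everything it read last time is the same (H9 unchanged, D10 unchanged) — cache -4 kept, no run.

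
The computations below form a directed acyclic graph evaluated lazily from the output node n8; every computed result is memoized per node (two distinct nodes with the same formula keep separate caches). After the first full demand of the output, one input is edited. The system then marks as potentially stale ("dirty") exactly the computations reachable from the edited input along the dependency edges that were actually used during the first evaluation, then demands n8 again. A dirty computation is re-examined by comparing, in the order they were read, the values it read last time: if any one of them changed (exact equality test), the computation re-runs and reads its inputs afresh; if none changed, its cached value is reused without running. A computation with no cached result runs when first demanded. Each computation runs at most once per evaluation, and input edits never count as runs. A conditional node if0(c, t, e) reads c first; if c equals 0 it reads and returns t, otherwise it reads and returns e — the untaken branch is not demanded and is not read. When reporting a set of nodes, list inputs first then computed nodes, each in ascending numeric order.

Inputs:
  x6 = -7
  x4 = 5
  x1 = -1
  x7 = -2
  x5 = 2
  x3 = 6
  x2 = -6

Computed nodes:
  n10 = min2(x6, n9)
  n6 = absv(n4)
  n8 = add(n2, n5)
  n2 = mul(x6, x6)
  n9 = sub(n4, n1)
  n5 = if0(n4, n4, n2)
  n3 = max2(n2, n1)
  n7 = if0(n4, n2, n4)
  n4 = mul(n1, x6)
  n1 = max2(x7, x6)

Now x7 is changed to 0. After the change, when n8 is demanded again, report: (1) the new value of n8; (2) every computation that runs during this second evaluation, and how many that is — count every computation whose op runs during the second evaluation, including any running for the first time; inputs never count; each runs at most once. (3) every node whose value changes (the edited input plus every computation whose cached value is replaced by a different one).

Demanding n8 again yields 49.
4 computations run: n1, n4, n5, n8.
The nodes whose values change: x7, n1, n4, n5, n8.

First demand of the output computes:
  n1 = max2(-2, -7) = -2
  n2 = mul(-7, -7) = 49
  n4 = mul(-2, -7) = 14
  n5 = if0(n4=14 -> else branch n2) = 49
  n8 = add(49, 49) = 98

After the edit, cleaning proceeds:
  n1: a read changed (x7 -2->0) — executes, giving 0.
  n4: a read changed (n1 -2->0) — executes, giving 0.
  n5: a read changed (n4 14->0) — executes, giving 0.
  n8: a read changed (n5 49->0) — executes, giving 49.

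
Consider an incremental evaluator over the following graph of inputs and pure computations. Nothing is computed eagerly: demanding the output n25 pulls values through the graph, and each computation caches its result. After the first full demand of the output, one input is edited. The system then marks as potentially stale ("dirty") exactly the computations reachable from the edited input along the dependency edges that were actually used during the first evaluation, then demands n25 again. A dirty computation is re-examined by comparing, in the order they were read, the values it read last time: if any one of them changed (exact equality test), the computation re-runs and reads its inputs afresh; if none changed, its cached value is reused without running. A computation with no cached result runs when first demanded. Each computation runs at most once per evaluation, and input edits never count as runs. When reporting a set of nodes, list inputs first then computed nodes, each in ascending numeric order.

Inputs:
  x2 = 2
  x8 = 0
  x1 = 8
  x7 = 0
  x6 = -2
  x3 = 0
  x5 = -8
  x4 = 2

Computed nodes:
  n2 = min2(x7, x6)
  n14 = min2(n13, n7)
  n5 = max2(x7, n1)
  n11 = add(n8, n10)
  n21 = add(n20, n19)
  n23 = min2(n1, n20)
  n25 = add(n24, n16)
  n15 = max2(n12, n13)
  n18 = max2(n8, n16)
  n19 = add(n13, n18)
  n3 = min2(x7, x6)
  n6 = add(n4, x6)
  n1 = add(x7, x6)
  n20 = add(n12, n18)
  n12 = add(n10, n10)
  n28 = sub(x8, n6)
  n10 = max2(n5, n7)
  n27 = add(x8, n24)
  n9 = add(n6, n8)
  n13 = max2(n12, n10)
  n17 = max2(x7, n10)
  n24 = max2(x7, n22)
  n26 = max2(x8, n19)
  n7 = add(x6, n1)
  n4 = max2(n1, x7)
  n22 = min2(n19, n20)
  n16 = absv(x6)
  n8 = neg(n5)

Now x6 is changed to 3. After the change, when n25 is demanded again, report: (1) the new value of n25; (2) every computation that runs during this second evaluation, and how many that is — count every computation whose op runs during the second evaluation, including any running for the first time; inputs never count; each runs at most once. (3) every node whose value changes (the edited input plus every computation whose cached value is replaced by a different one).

Initial pass — values computed on the first demand:
  n1 = add(0, -2) = -2
  n5 = max2(0, -2) = 0
  n7 = add(-2, -2) = -4
  n8 = neg(0) = 0
  n10 = max2(0, -4) = 0
  n12 = add(0, 0) = 0
  n13 = max2(0, 0) = 0
  n16 = absv(-2) = 2
  n18 = max2(0, 2) = 2
  n19 = add(0, 2) = 2
  n20 = add(0, 2) = 2
  n22 = min2(2, 2) = 2
  n24 = max2(0, 2) = 2
  n25 = add(2, 2) = 4

Second demand — change propagation:
  n1: re-runs because x6 -2->3; new result 3.
  n5: re-runs because n1 -2->3; new result 3.
  n7: re-runs because x6 -2->3; n1 -2->3; new result 6.
  n8: re-runs because n5 0->3; new result -3.
  n10: re-runs because n5 0->3; n7 -4->6; new result 6.
  n12: re-runs because n10 0->6; n10 0->6; new result 12.
  n13: re-runs because n12 0->12; n10 0->6; new result 12.
  n16: re-runs because x6 -2->3; new result 3.
  n18: re-runs because n8 0->-3; n16 2->3; new result 3.
  n19: re-runs because n13 0->12; n18 2->3; new result 15.
  n20: re-runs because n12 0->12; n18 2->3; new result 15.
  n22: re-runs because n19 2->15; n20 2->15; new result 15.
  n24: re-runs because n22 2->15; new result 15.
  n25: re-runs because n24 2->15; n16 2->3; new result 18.

n25 now evaluates to 18.
Run set: n1, n5, n7, n8, n10, n12, n13, n16, n18, n19, n20, n22, n24, n25 (14 run).
Changed values: x6, n1, n5, n7, n8, n10, n12, n13, n16, n18, n19, n20, n22, n24, n25.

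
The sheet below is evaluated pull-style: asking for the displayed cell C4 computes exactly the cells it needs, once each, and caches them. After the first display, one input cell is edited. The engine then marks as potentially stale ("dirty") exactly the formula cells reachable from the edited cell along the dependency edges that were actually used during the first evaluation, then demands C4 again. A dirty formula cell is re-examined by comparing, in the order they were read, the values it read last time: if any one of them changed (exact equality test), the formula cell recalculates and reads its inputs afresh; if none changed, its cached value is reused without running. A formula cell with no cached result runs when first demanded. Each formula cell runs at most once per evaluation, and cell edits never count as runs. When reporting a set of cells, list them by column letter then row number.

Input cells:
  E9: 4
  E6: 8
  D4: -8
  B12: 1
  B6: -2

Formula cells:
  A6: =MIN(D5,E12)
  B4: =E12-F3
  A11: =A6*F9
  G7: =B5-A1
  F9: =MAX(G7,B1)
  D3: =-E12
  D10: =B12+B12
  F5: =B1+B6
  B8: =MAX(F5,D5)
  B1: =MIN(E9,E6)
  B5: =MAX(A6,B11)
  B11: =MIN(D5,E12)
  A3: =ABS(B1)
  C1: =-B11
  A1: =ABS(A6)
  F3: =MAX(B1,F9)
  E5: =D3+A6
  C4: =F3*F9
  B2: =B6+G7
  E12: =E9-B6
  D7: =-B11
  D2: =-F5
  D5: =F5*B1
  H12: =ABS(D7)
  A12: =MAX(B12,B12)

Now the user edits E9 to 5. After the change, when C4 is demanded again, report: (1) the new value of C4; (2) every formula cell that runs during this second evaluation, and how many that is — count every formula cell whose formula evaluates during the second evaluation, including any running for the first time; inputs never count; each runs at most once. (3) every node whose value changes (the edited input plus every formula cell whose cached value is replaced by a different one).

Demanding C4 again yields 25.
12 formula cells run: A1, A6, B1, B5, B11, C4, D5, E12, F3, F5, F9, G7.
The nodes whose values change: A1, A6, B1, B5, B11, C4, D5, E9, E12, F3, F5, F9.

First demand of the output computes:
  B1 = MIN(4, 8) = 4
  E12 = 4 - -2 = 6
  F5 = 4 + -2 = 2
  D5 = 2 * 4 = 8
  A6 = MIN(8, 6) = 6
  A1 = ABS(6) = 6
  B11 = MIN(8, 6) = 6
  B5 = MAX(6, 6) = 6
  G7 = 6 - 6 = 0
  F9 = MAX(0, 4) = 4
  F3 = MAX(4, 4) = 4
  C4 = 4 * 4 = 16

After the edit, cleaning proceeds:
  B1: a read changed (E9 4->5) — executes, giving 5.
  E12: a read changed (E9 4->5) — executes, giving 7.
  F5: a read changed (B1 4->5) — executes, giving 3.
  D5: a read changed (F5 2->3; B1 4->5) — executes, giving 15.
  A6: a read changed (D5 8->15; E12 6->7) — executes, giving 7.
  A1: a read changed (A6 6->7) — executes, giving 7.
  B11: a read changed (D5 8->15; E12 6->7) — executes, giving 7.
  B5: a read changed (A6 6->7; B11 6->7) — executes, giving 7.
  G7: a read changed (B5 6->7; A1 6->7) — executes, giving 0 — identical to its old value.
  F9: a read changed (B1 4->5) — executes, giving 5.
  F3: a read changed (B1 4->5; F9 4->5) — executes, giving 5.
  C4: a read changed (F3 4->5; F9 4->5) — executes, giving 25.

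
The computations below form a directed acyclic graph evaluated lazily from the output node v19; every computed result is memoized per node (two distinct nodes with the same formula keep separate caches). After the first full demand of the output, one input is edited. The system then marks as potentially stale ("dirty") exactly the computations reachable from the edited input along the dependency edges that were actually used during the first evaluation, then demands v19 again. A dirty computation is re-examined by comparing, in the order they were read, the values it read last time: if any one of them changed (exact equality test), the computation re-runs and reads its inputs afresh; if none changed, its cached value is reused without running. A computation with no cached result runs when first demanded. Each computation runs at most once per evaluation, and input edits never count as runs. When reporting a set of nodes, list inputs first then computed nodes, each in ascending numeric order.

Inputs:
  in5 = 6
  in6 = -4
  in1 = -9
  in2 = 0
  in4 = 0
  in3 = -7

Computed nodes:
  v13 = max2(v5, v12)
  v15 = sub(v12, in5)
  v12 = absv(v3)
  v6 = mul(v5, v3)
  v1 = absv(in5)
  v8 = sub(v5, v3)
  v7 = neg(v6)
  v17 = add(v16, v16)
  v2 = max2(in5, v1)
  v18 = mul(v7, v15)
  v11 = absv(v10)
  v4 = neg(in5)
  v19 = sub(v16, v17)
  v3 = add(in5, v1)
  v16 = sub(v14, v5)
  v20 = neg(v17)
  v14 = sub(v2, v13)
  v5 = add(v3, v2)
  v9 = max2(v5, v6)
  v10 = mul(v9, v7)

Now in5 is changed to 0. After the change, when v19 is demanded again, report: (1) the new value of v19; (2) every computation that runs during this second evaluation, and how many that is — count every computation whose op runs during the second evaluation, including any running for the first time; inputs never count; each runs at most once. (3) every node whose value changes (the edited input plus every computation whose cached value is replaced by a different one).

First demand of the output computes:
  v1 = absv(6) = 6
  v2 = max2(6, 6) = 6
  v3 = add(6, 6) = 12
  v5 = add(12, 6) = 18
  v12 = absv(12) = 12
  v13 = max2(18, 12) = 18
  v14 = sub(6, 18) = -12
  v16 = sub(-12, 18) = -30
  v17 = add(-30, -30) = -60
  v19 = sub(-30, -60) = 30

After the edit, cleaning proceeds:
  v1: a read changed (in5 6->0) — executes, giving 0.
  v2: a read changed (in5 6->0; v1 6->0) — executes, giving 0.
  v3: a read changed (in5 6->0; v1 6->0) — executes, giving 0.
  v5: a read changed (v3 12->0; v2 6->0) — executes, giving 0.
  v12: a read changed (v3 12->0) — executes, giving 0.
  v13: a read changed (v5 18->0; v12 12->0) — executes, giving 0.
  v14: a read changed (v2 6->0; v13 18->0) — executes, giving 0.
  v16: a read changed (v14 -12->0; v5 18->0) — executes, giving 0.
  v17: a read changed (v16 -30->0; v16 -30->0) — executes, giving 0.
  v19: a read changed (v16 -30->0; v17 -60->0) — executes, giving 0.

Demanding v19 again yields 0.
10 computations run: v1, v2, v3, v5, v12, v13, v14, v16, v17, v19.
The nodes whose values change: in5, v1, v2, v3, v5, v12, v13, v14, v16, v17, v19.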